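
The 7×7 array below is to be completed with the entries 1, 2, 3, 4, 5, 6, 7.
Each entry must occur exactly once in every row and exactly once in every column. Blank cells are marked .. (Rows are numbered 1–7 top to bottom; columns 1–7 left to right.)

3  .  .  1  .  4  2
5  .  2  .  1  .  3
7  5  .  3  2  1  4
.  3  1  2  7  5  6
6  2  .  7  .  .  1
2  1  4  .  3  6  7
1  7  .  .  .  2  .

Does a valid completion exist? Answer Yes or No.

No row or column among the givens repeats a symbol, and propagating forced cells runs into no contradiction.
One valid completion exists (for instance, 3 6 7 1 5 4 2 / 5 4 2 6 1 7 3 / 7 5 6 3 2 1 4 / 4 3 1 2 7 5 6 / 6 2 5 7 4 3 1 / 2 1 4 5 3 6 7 / 1 7 3 4 6 2 5).

Yes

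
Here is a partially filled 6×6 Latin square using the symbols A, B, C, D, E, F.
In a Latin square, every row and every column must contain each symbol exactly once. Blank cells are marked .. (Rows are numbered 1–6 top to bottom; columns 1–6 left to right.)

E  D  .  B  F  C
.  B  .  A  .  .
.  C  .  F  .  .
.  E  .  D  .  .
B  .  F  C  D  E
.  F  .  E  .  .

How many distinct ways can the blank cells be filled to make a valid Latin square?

14

Row 1, column 3: eliminating its row and column leaves {A}.
Row 2, column 1: eliminating its row and column leaves {C, D, F}.
Row 2, column 3: eliminating its row and column leaves {C, D, E}.
Row 2, column 5: eliminating its row and column leaves {C, E}.
Row 2, column 6: eliminating its row and column leaves {D, F}.
Row 3, column 1: eliminating its row and column leaves {A, D}.
Row 3, column 3: eliminating its row and column leaves {A, B, D, E}.
Row 3, column 5: eliminating its row and column leaves {A, B, E}.
Row 3, column 6: eliminating its row and column leaves {A, B, D}.
Row 4, column 1: eliminating its row and column leaves {A, C, F}.
Row 4, column 3: eliminating its row and column leaves {A, B, C}.
Row 4, column 5: eliminating its row and column leaves {A, B, C}.
Row 4, column 6: eliminating its row and column leaves {A, B, F}.
Row 5, column 2: eliminating its row and column leaves {A}.
Row 6, column 1: eliminating its row and column leaves {A, C, D}.
Row 6, column 3: eliminating its row and column leaves {A, B, C, D}.
Row 6, column 5: eliminating its row and column leaves {A, B, C}.
Row 6, column 6: eliminating its row and column leaves {A, B, D}.
Enumerating the assignments across these blanks that avoid any row or column repeat gives 14 completions.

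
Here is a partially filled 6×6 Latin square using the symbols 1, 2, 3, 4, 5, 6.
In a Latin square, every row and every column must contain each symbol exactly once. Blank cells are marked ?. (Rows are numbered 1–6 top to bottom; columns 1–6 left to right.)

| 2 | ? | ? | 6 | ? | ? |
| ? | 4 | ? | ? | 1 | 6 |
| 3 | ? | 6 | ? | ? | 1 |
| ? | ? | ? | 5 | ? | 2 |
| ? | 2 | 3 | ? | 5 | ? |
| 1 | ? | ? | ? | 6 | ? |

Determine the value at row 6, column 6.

5

Row 2, column 1: row 2 has {1, 4, 6} and column 1 has {1, 2, 3}, leaving only 5.
Row 2, column 3: row 2 has {1, 4, 5, 6} and column 3 has {3, 6}, leaving only 2.
Row 2, column 4: row 2 has {1, 2, 4, 5, 6} and column 4 has {5, 6}, leaving only 3.
Row 3, column 2: row 3 has {1, 3, 6} and column 2 has {2, 4}, leaving only 5.
Row 5, column 6: row 5 has {2, 3, 5} and column 6 has {1, 2, 6}, leaving only 4.
Row 5, column 1: row 5 has {2, 3, 4, 5} and column 1 has {1, 2, 3, 5}, leaving only 6.
Row 4, column 1: row 4 has {2, 5} and column 1 has {1, 2, 3, 5, 6}, leaving only 4.
Row 4, column 3: row 4 has {2, 4, 5} and column 3 has {2, 3, 6}, leaving only 1.
Row 4, column 5: row 4 has {1, 2, 4, 5} and column 5 has {1, 5, 6}, leaving only 3.
Row 1, column 5: row 1 has {2, 6} and column 5 has {1, 3, 5, 6}, leaving only 4.
Row 1, column 3: row 1 has {2, 4, 6} and column 3 has {1, 2, 3, 6}, leaving only 5.
Row 1, column 6: row 1 has {2, 4, 5, 6} and column 6 has {1, 2, 4, 6}, leaving only 3.
Row 6 already has {1, 6} and column 6 already has {1, 2, 3, 4, 6}, so row 6, column 6 must be 5.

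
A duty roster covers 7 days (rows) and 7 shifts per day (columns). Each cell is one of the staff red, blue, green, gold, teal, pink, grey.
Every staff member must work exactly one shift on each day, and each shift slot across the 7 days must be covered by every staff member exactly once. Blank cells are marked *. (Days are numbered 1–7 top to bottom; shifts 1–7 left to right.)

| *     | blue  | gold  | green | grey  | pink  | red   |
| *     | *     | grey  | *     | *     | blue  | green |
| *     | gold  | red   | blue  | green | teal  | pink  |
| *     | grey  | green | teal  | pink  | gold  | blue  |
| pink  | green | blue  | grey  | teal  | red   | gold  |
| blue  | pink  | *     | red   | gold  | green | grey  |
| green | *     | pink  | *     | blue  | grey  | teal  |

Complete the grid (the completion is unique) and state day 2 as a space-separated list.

Day 2, shift 5: day 2 has {blue, green, grey} and shift 5 has {blue, green, gold, teal, pink, grey}, leaving only red.
Day 2, shift 2: day 2 has {red, blue, green, grey} and shift 2 has {blue, green, gold, pink, grey}, leaving only teal.
Day 2, shift 1: day 2 has {red, blue, green, teal, grey} and shift 1 has {blue, green, pink}, leaving only gold.
Day 2, shift 4: day 2 has {red, blue, green, gold, teal, grey} and shift 4 has {red, blue, green, teal, grey}, leaving only pink.
So day 2 reads: gold teal grey pink red blue green.

gold teal grey pink red blue green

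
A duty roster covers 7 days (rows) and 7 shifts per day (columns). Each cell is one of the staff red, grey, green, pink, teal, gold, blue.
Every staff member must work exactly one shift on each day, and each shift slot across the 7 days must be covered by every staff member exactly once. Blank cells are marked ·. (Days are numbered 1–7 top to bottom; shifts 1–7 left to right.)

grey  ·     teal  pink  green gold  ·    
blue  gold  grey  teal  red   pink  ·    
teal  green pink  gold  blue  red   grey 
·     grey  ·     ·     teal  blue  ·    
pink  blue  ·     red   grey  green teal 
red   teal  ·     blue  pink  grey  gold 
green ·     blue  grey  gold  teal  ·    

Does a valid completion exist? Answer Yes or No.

No day or shift among the givens repeats a symbol, and propagating forced cells runs into no contradiction.
One valid completion exists (for instance, grey red teal pink green gold blue / blue gold grey teal red pink green / teal green pink gold blue red grey / gold grey red green teal blue pink / pink blue gold red grey green teal / red teal green blue pink grey gold / green pink blue grey gold teal red).

Yes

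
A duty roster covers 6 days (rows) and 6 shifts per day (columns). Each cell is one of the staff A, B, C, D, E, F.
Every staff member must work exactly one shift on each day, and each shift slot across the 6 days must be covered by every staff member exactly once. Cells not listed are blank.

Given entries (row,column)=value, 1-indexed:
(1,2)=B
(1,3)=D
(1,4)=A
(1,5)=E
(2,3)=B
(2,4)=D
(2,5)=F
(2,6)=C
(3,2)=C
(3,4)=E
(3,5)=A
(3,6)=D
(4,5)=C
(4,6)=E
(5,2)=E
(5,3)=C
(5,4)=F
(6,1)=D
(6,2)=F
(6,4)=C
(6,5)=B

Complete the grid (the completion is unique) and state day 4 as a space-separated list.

Day 4, shift 4: day 4 has {C, E} and shift 4 has {A, C, D, E, F}, leaving only B.
Day 1, shift 6: day 1 has {A, B, D, E} and shift 6 has {C, D, E}, leaving only F.
Day 1, shift 1: day 1 has {A, B, D, E, F} and shift 1 has {D}, leaving only C.
Day 2, shift 2: day 2 has {B, C, D, F} and shift 2 has {B, C, E, F}, leaving only A.
Day 4, shift 2: day 4 has {B, C, E} and shift 2 has {A, B, C, E, F}, leaving only D.
Day 2, shift 1: day 2 has {A, B, C, D, F} and shift 1 has {C, D}, leaving only E.
Day 3, shift 3: day 3 has {A, C, D, E} and shift 3 has {B, C, D}, leaving only F.
Day 4, shift 3: day 4 has {B, C, D, E} and shift 3 has {B, C, D, F}, leaving only A.
Day 4, shift 1: day 4 has {A, B, C, D, E} and shift 1 has {C, D, E}, leaving only F.
So day 4 reads: F D A B C E.

F D A B C E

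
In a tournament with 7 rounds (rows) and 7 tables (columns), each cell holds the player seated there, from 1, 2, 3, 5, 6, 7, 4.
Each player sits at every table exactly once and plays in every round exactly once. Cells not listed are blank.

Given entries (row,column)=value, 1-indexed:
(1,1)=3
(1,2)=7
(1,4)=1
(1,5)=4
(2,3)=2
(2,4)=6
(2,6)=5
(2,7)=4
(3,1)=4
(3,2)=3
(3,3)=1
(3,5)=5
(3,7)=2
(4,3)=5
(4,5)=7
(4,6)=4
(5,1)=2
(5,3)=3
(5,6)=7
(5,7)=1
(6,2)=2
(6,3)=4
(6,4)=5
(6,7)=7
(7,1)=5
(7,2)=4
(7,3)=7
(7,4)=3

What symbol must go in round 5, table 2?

Round 1, table 3: round 1 has {1, 3, 7, 4} and table 3 has {1, 2, 3, 5, 7, 4}, leaving only 6.
Round 1, table 6: round 1 has {1, 3, 6, 7, 4} and table 6 has {5, 7, 4}, leaving only 2.
Round 1, table 7: round 1 has {1, 2, 3, 6, 7, 4} and table 7 has {1, 2, 7, 4}, leaving only 5.
Round 2, table 2: round 2 has {2, 5, 6, 4} and table 2 has {2, 3, 7, 4}, leaving only 1.
Round 2, table 1: round 2 has {1, 2, 5, 6, 4} and table 1 has {2, 3, 5, 4}, leaving only 7.
Round 2, table 5: round 2 has {1, 2, 5, 6, 7, 4} and table 5 has {5, 7, 4}, leaving only 3.
Round 3, table 4: round 3 has {1, 2, 3, 5, 4} and table 4 has {1, 3, 5, 6}, leaving only 7.
Round 3, table 6: round 3 has {1, 2, 3, 5, 7, 4} and table 6 has {2, 5, 7, 4}, leaving only 6.
Round 4, table 2: round 4 has {5, 7, 4} and table 2 has {1, 2, 3, 7, 4}, leaving only 6.
Round 5 already has {1, 2, 3, 7} and table 2 already has {1, 2, 3, 6, 7, 4}, so round 5, table 2 must be 5.

5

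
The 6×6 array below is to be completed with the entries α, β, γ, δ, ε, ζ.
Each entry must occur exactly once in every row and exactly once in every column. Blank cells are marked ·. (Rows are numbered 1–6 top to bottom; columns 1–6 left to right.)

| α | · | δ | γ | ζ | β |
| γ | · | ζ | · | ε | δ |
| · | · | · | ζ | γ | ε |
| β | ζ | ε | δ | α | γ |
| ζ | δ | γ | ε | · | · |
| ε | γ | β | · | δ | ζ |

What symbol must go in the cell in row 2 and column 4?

Row 1, column 2: row 1 has {α, β, γ, δ, ζ} and column 2 has {γ, δ, ζ}, leaving only ε.
Row 3, column 1: row 3 has {γ, ε, ζ} and column 1 has {α, β, γ, ε, ζ}, leaving only δ.
Row 3, column 3: row 3 has {γ, δ, ε, ζ} and column 3 has {β, γ, δ, ε, ζ}, leaving only α.
Row 3, column 2: row 3 has {α, γ, δ, ε, ζ} and column 2 has {γ, δ, ε, ζ}, leaving only β.
Row 2, column 2: row 2 has {γ, δ, ε, ζ} and column 2 has {β, γ, δ, ε, ζ}, leaving only α.
Row 2 already has {α, γ, δ, ε, ζ} and column 4 already has {γ, δ, ε, ζ}, so row 2, column 4 must be β.

β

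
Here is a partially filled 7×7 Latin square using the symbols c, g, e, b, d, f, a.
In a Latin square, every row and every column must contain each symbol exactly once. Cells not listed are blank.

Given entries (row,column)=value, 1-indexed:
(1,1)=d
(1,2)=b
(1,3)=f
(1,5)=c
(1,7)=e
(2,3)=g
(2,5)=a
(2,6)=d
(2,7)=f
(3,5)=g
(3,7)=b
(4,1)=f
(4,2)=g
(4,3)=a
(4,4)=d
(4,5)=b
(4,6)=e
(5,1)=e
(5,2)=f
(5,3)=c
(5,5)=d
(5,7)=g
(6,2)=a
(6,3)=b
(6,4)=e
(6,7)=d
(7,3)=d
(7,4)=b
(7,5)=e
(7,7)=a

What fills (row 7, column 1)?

Row 2, column 4: row 2 has {g, d, f, a} and column 4 has {e, b, d}, leaving only c.
Row 2, column 1: row 2 has {c, g, d, f, a} and column 1 has {e, d, f}, leaving only b.
Row 2, column 2: row 2 has {c, g, b, d, f, a} and column 2 has {g, b, f, a}, leaving only e.
Row 3, column 3: row 3 has {g, b} and column 3 has {c, g, b, d, f, a}, leaving only e.
Row 4, column 7: row 4 has {g, e, b, d, f, a} and column 7 has {g, e, b, d, f, a}, leaving only c.
Row 5, column 4: row 5 has {c, g, e, d, f} and column 4 has {c, e, b, d}, leaving only a.
Row 1, column 4: row 1 has {c, e, b, d, f} and column 4 has {c, e, b, d, a}, leaving only g.
Row 1, column 6: row 1 has {c, g, e, b, d, f} and column 6 has {e, d}, leaving only a.
Row 3, column 4: row 3 has {g, e, b} and column 4 has {c, g, e, b, d, a}, leaving only f.
Row 3, column 6: row 3 has {g, e, b, f} and column 6 has {e, d, a}, leaving only c.
Row 3, column 1: row 3 has {c, g, e, b, f} and column 1 has {e, b, d, f}, leaving only a.
Row 3, column 2: row 3 has {c, g, e, b, f, a} and column 2 has {g, e, b, f, a}, leaving only d.
Row 5, column 6: row 5 has {c, g, e, d, f, a} and column 6 has {c, e, d, a}, leaving only b.
Row 6, column 5: row 6 has {e, b, d, a} and column 5 has {c, g, e, b, d, a}, leaving only f.
Row 6, column 6: row 6 has {e, b, d, f, a} and column 6 has {c, e, b, d, a}, leaving only g.
Row 6, column 1: row 6 has {g, e, b, d, f, a} and column 1 has {e, b, d, f, a}, leaving only c.
Row 7 already has {e, b, d, a} and column 1 already has {c, e, b, d, f, a}, so row 7, column 1 must be g.

g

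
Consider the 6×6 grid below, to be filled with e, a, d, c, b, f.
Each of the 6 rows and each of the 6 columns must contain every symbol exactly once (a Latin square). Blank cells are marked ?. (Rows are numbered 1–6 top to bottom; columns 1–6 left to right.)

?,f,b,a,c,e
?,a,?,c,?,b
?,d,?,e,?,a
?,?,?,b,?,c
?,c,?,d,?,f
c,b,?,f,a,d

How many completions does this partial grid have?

Row 1, column 1: eliminating its row and column leaves {d}.
Row 2, column 1: eliminating its row and column leaves {e, d, f}.
Row 2, column 3: eliminating its row and column leaves {e, d, f}.
Row 2, column 5: eliminating its row and column leaves {e, d, f}.
Row 3, column 1: eliminating its row and column leaves {b, f}.
Row 3, column 3: eliminating its row and column leaves {c, f}.
Row 3, column 5: eliminating its row and column leaves {b, f}.
Row 4, column 1: eliminating its row and column leaves {e, a, d, f}.
Row 4, column 2: eliminating its row and column leaves {e}.
Row 4, column 3: eliminating its row and column leaves {e, a, d, f}.
Row 4, column 5: eliminating its row and column leaves {e, d, f}.
Row 5, column 1: eliminating its row and column leaves {e, a, b}.
Row 5, column 3: eliminating its row and column leaves {e, a}.
Row 5, column 5: eliminating its row and column leaves {e, b}.
Row 6, column 3: eliminating its row and column leaves {e}.
Enumerating the assignments across these blanks that avoid any row or column repeat gives 3 completions.

3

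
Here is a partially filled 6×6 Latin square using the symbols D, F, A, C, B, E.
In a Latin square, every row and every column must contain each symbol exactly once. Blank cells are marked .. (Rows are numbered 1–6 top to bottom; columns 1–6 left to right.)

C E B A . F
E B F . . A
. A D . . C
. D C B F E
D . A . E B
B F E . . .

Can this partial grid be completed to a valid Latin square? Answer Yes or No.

Yes

No row or column among the givens repeats a symbol, and propagating forced cells runs into no contradiction.
One valid completion exists (for instance, C E B A D F / E B F D C A / F A D E B C / A D C B F E / D C A F E B / B F E C A D).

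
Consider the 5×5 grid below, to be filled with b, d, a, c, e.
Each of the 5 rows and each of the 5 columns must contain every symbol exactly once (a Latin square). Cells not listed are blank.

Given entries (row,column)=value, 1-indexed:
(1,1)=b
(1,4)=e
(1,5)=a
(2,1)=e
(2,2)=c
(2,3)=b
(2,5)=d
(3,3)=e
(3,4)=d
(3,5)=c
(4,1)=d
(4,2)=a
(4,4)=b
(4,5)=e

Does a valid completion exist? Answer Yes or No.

Row 1, column 2: row 1 has {b, a, e} and column 2 has {a, c}, so it must be d.
Row 1, column 3: row 1 has {b, d, a, e} and column 3 has {b, e}, so it must be c.
Now row 4, column 3: row 4 together with column 3 already contain {b, d, a, c, e} — every symbol — so nothing can go there. The grid has no valid completion.

No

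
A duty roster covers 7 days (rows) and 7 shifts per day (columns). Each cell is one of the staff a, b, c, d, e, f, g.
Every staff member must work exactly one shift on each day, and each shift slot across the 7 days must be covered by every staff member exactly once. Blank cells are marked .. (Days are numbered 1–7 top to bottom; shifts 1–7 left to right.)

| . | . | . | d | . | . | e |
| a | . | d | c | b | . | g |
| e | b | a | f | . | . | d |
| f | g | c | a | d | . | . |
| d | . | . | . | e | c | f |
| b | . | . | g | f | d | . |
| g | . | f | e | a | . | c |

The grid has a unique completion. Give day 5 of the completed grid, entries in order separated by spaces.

d a g b e c f

Day 5, shift 2: day 5 has {c, d, e, f} and shift 2 has {b, g}, leaving only a.
Day 5, shift 4: day 5 has {a, c, d, e, f} and shift 4 has {a, c, d, e, f, g}, leaving only b.
Day 5, shift 3: day 5 has {a, b, c, d, e, f} and shift 3 has {a, c, d, f}, leaving only g.
So day 5 reads: d a g b e c f.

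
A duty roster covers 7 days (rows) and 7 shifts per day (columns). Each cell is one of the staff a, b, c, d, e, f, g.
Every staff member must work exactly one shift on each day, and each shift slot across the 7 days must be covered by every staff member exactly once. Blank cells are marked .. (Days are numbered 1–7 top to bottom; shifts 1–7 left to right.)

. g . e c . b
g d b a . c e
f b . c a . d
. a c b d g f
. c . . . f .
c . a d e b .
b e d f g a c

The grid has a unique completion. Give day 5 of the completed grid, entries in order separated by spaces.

d c e g b f a

Day 5, shift 4: day 5 has {c, f} and shift 4 has {a, b, c, d, e, f}, leaving only g.
Day 5, shift 3: day 5 has {c, f, g} and shift 3 has {a, b, c, d}, leaving only e.
Day 5, shift 5: day 5 has {c, e, f, g} and shift 5 has {a, c, d, e, g}, leaving only b.
Day 5, shift 7: day 5 has {b, c, e, f, g} and shift 7 has {b, c, d, e, f}, leaving only a.
Day 5, shift 1: day 5 has {a, b, c, e, f, g} and shift 1 has {b, c, f, g}, leaving only d.
So day 5 reads: d c e g b f a.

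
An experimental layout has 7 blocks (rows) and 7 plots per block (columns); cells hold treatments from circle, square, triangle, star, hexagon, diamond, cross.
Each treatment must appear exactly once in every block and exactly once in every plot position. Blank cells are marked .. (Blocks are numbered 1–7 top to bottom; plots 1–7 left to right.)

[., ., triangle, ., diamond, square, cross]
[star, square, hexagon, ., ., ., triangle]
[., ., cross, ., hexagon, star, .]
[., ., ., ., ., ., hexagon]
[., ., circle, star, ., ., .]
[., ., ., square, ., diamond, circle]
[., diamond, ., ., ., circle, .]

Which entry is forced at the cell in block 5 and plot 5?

Block 2, plot 6: block 2 has {square, triangle, star, hexagon} and plot 6 has {circle, square, star, diamond}, leaving only cross.
Block 2, plot 5: block 2 has {square, triangle, star, hexagon, cross} and plot 5 has {hexagon, diamond}, leaving only circle.
Block 2, plot 4: block 2 has {circle, square, triangle, star, hexagon, cross} and plot 4 has {square, star}, leaving only diamond.
Block 4, plot 6: block 4 has {hexagon} and plot 6 has {circle, square, star, diamond, cross}, leaving only triangle.
Block 5, plot 6: block 5 has {circle, star} and plot 6 has {circle, square, triangle, star, diamond, cross}, leaving only hexagon.
Block 6, plot 3: block 6 has {circle, square, diamond} and plot 3 has {circle, triangle, hexagon, cross}, leaving only star.
Block 7, plot 3: block 7 has {circle, diamond} and plot 3 has {circle, triangle, star, hexagon, cross}, leaving only square.
Block 4, plot 3: block 4 has {triangle, hexagon} and plot 3 has {circle, square, triangle, star, hexagon, cross}, leaving only diamond.
Block 7, plot 7: block 7 has {circle, square, diamond} and plot 7 has {circle, triangle, hexagon, cross}, leaving only star.
Block 5, plot 5 is narrowed to {square, triangle, cross}.
If it were triangle, then block 7, plot 5 would be left with no valid symbol.
If it were cross, then block 7, plot 5 would be left with no valid symbol.
So block 5, plot 5 must be square.

square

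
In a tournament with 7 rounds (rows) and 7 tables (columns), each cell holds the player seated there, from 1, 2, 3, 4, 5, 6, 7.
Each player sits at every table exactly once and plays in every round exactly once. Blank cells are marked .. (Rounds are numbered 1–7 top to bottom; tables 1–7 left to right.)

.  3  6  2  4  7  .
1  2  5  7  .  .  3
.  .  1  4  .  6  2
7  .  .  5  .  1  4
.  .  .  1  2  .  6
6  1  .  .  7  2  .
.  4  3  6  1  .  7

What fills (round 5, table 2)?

5

Round 1, table 1: round 1 has {2, 3, 4, 6, 7} and table 1 has {1, 6, 7}, leaving only 5.
Round 1, table 7: round 1 has {2, 3, 4, 5, 6, 7} and table 7 has {2, 3, 4, 6, 7}, leaving only 1.
Round 2, table 5: round 2 has {1, 2, 3, 5, 7} and table 5 has {1, 2, 4, 7}, leaving only 6.
Round 2, table 6: round 2 has {1, 2, 3, 5, 6, 7} and table 6 has {1, 2, 6, 7}, leaving only 4.
Round 3, table 1: round 3 has {1, 2, 4, 6} and table 1 has {1, 5, 6, 7}, leaving only 3.
Round 3, table 5: round 3 has {1, 2, 3, 4, 6} and table 5 has {1, 2, 4, 6, 7}, leaving only 5.
Round 3, table 2: round 3 has {1, 2, 3, 4, 5, 6} and table 2 has {1, 2, 3, 4}, leaving only 7.
Round 5 already has {1, 2, 6} and table 2 already has {1, 2, 3, 4, 7}, so round 5, table 2 must be 5.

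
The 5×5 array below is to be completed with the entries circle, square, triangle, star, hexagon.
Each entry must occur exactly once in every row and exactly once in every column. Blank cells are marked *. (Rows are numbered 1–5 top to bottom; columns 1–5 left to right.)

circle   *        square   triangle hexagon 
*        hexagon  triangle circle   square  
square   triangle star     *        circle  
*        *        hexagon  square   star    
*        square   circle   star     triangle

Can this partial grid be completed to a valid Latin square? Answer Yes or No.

No row or column among the givens repeats a symbol, and propagating forced cells runs into no contradiction.
One valid completion exists (for instance, circle star square triangle hexagon / star hexagon triangle circle square / square triangle star hexagon circle / triangle circle hexagon square star / hexagon square circle star triangle).

Yes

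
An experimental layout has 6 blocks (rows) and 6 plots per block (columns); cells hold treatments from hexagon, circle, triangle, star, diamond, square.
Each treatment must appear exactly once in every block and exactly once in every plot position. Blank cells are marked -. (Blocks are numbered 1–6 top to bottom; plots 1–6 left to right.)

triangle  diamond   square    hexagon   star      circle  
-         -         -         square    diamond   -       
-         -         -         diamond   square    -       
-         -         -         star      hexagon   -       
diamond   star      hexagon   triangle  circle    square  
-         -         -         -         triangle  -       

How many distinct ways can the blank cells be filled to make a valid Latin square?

Block 2, plot 1: eliminating its block and plot leaves {hexagon, circle, star}.
Block 2, plot 2: eliminating its block and plot leaves {hexagon, circle, triangle}.
Block 2, plot 3: eliminating its block and plot leaves {circle, triangle, star}.
Block 2, plot 6: eliminating its block and plot leaves {hexagon, triangle, star}.
Block 3, plot 1: eliminating its block and plot leaves {hexagon, circle, star}.
Block 3, plot 2: eliminating its block and plot leaves {hexagon, circle, triangle}.
Block 3, plot 3: eliminating its block and plot leaves {circle, triangle, star}.
Block 3, plot 6: eliminating its block and plot leaves {hexagon, triangle, star}.
Block 4, plot 1: eliminating its block and plot leaves {circle, square}.
Block 4, plot 2: eliminating its block and plot leaves {circle, triangle, square}.
Block 4, plot 3: eliminating its block and plot leaves {circle, triangle, diamond}.
Block 4, plot 6: eliminating its block and plot leaves {triangle, diamond}.
Block 6, plot 1: eliminating its block and plot leaves {hexagon, circle, star, square}.
Block 6, plot 2: eliminating its block and plot leaves {hexagon, circle, square}.
Block 6, plot 3: eliminating its block and plot leaves {circle, star, diamond}.
Block 6, plot 4: eliminating its block and plot leaves {circle}.
Block 6, plot 6: eliminating its block and plot leaves {hexagon, star, diamond}.
Enumerating the assignments across these blanks that avoid any block or plot repeat gives 20 completions.

20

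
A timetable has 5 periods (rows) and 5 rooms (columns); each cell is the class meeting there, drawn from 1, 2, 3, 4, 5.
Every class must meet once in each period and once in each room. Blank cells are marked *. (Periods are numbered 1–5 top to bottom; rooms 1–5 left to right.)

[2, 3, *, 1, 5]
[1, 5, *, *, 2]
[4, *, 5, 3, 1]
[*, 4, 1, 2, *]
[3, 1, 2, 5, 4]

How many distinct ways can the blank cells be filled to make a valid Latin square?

Period 1, room 3: eliminating its period and room leaves {4}.
Period 2, room 3: eliminating its period and room leaves {3, 4}.
Period 2, room 4: eliminating its period and room leaves {4}.
Period 3, room 2: eliminating its period and room leaves {2}.
Period 4, room 1: eliminating its period and room leaves {5}.
Period 4, room 5: eliminating its period and room leaves {3}.
Only one assignment across all blanks avoids any period or room repeat, giving 1 completion.

1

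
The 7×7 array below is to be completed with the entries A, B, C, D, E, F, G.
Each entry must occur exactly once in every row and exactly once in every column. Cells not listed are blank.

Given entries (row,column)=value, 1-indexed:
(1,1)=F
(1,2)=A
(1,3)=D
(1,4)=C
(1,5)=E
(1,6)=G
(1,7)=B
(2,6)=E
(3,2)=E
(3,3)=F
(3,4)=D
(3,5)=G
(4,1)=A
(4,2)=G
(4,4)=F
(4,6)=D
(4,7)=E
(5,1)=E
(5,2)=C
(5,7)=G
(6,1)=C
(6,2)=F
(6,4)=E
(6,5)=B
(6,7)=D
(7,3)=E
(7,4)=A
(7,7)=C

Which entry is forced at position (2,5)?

Row 3, column 1: row 3 has {D, E, F, G} and column 1 has {A, C, E, F}, leaving only B.
Row 3, column 7: row 3 has {B, D, E, F, G} and column 7 has {B, C, D, E, G}, leaving only A.
Row 2, column 7: row 2 has {E} and column 7 has {A, B, C, D, E, G}, leaving only F.
Row 3, column 6: row 3 has {A, B, D, E, F, G} and column 6 has {D, E, G}, leaving only C.
Row 4, column 5: row 4 has {A, D, E, F, G} and column 5 has {B, E, G}, leaving only C.
Row 4, column 3: row 4 has {A, C, D, E, F, G} and column 3 has {D, E, F}, leaving only B.
Row 5, column 3: row 5 has {C, E, G} and column 3 has {B, D, E, F}, leaving only A.
Row 5, column 4: row 5 has {A, C, E, G} and column 4 has {A, C, D, E, F}, leaving only B.
Row 2, column 4: row 2 has {E, F} and column 4 has {A, B, C, D, E, F}, leaving only G.
Row 2, column 1: row 2 has {E, F, G} and column 1 has {A, B, C, E, F}, leaving only D.
Row 2 already has {D, E, F, G} and column 5 already has {B, C, E, G}, so row 2, column 5 must be A.

A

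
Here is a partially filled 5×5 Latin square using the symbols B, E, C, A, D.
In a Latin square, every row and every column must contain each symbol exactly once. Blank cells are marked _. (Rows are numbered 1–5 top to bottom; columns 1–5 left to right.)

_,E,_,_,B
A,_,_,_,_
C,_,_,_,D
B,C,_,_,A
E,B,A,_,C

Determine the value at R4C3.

Row 1, column 1: row 1 has {B, E} and column 1 has {B, E, C, A}, leaving only D.
Row 1, column 3: row 1 has {B, E, D} and column 3 has {A}, leaving only C.
Row 1, column 4: row 1 has {B, E, C, D} and column 4 has {}, leaving only A.
Row 2, column 2: row 2 has {A} and column 2 has {B, E, C}, leaving only D.
Row 2, column 5: row 2 has {A, D} and column 5 has {B, C, A, D}, leaving only E.
Row 2, column 3: row 2 has {E, A, D} and column 3 has {C, A}, leaving only B.
Row 2, column 4: row 2 has {B, E, A, D} and column 4 has {A}, leaving only C.
Row 3, column 2: row 3 has {C, D} and column 2 has {B, E, C, D}, leaving only A.
Row 3, column 3: row 3 has {C, A, D} and column 3 has {B, C, A}, leaving only E.
Row 4 already has {B, C, A} and column 3 already has {B, E, C, A}, so row 4, column 3 must be D.

D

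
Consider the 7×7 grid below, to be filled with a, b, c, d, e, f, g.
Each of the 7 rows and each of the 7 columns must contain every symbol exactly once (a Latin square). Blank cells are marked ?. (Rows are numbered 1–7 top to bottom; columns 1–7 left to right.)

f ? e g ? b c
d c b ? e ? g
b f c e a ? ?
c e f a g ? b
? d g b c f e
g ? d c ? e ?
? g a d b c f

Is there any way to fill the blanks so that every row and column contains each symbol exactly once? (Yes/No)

Yes

No row or column among the givens repeats a symbol, and propagating forced cells runs into no contradiction.
One valid completion exists (for instance, f a e g d b c / d c b f e a g / b f c e a g d / c e f a g d b / a d g b c f e / g b d c f e a / e g a d b c f).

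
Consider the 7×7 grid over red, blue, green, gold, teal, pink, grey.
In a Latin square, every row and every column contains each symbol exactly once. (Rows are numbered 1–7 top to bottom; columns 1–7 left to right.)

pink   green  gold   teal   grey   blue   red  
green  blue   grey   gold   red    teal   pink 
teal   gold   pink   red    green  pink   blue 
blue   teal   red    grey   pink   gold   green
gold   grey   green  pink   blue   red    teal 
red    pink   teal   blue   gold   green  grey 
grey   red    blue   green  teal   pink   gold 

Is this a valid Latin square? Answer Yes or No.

Row 3 contains pink twice (at columns 3 and 6), so it is not a permutation.

No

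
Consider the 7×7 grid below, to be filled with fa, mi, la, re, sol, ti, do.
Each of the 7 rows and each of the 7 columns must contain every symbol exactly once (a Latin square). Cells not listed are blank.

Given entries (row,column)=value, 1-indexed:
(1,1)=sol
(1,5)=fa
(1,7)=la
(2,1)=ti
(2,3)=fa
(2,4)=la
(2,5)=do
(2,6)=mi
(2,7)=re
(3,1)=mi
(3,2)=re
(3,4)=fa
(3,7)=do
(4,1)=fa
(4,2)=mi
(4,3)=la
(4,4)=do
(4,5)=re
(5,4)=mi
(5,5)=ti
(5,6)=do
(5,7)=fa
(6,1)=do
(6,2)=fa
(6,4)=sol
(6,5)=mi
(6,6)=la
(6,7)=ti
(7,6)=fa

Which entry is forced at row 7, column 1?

la

Row 2, column 2: row 2 has {fa, mi, la, re, ti, do} and column 2 has {fa, mi, re}, leaving only sol.
Row 4, column 7: row 4 has {fa, mi, la, re, do} and column 7 has {fa, la, re, ti, do}, leaving only sol.
Row 4, column 6: row 4 has {fa, mi, la, re, sol, do} and column 6 has {fa, mi, la, do}, leaving only ti.
Row 1, column 6: row 1 has {fa, la, sol} and column 6 has {fa, mi, la, ti, do}, leaving only re.
Row 1, column 4: row 1 has {fa, la, re, sol} and column 4 has {fa, mi, la, sol, do}, leaving only ti.
Row 1, column 2: row 1 has {fa, la, re, sol, ti} and column 2 has {fa, mi, re, sol}, leaving only do.
Row 1, column 3: row 1 has {fa, la, re, sol, ti, do} and column 3 has {fa, la}, leaving only mi.
Row 3, column 6: row 3 has {fa, mi, re, do} and column 6 has {fa, mi, la, re, ti, do}, leaving only sol.
Row 3, column 3: row 3 has {fa, mi, re, sol, do} and column 3 has {fa, mi, la}, leaving only ti.
Row 3, column 5: row 3 has {fa, mi, re, sol, ti, do} and column 5 has {fa, mi, re, ti, do}, leaving only la.
Row 5, column 2: row 5 has {fa, mi, ti, do} and column 2 has {fa, mi, re, sol, do}, leaving only la.
Row 5, column 1: row 5 has {fa, mi, la, ti, do} and column 1 has {fa, mi, sol, ti, do}, leaving only re.
Row 7 already has {fa} and column 1 already has {fa, mi, re, sol, ti, do}, so row 7, column 1 must be la.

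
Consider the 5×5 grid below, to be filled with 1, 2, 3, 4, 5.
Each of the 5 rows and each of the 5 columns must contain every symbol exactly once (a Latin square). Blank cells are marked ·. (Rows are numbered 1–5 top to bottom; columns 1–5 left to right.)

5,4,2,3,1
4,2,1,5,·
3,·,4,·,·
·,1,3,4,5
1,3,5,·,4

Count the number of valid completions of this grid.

Row 2, column 5: eliminating its row and column leaves {3}.
Row 3, column 2: eliminating its row and column leaves {5}.
Row 3, column 4: eliminating its row and column leaves {1, 2}.
Row 3, column 5: eliminating its row and column leaves {2}.
Row 4, column 1: eliminating its row and column leaves {2}.
Row 5, column 4: eliminating its row and column leaves {2}.
Only one assignment across all blanks avoids any row or column repeat, giving 1 completion.

1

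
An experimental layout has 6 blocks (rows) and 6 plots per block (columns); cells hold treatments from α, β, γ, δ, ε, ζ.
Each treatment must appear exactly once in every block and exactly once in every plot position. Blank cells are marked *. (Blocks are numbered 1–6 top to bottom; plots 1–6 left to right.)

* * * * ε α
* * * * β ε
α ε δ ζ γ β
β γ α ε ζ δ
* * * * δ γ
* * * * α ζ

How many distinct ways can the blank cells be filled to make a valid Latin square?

Block 1, plot 1: eliminating its block and plot leaves {γ, δ, ζ}.
Block 1, plot 2: eliminating its block and plot leaves {β, δ, ζ}.
Block 1, plot 3: eliminating its block and plot leaves {β, γ, ζ}.
Block 1, plot 4: eliminating its block and plot leaves {β, γ, δ}.
Block 2, plot 1: eliminating its block and plot leaves {γ, δ, ζ}.
Block 2, plot 2: eliminating its block and plot leaves {α, δ, ζ}.
Block 2, plot 3: eliminating its block and plot leaves {γ, ζ}.
Block 2, plot 4: eliminating its block and plot leaves {α, γ, δ}.
Block 5, plot 1: eliminating its block and plot leaves {ε, ζ}.
Block 5, plot 2: eliminating its block and plot leaves {α, β, ζ}.
Block 5, plot 3: eliminating its block and plot leaves {β, ε, ζ}.
Block 5, plot 4: eliminating its block and plot leaves {α, β}.
Block 6, plot 1: eliminating its block and plot leaves {γ, δ, ε}.
Block 6, plot 2: eliminating its block and plot leaves {β, δ}.
Block 6, plot 3: eliminating its block and plot leaves {β, γ, ε}.
Block 6, plot 4: eliminating its block and plot leaves {β, γ, δ}.
Enumerating the assignments across these blanks that avoid any block or plot repeat gives 14 completions.

14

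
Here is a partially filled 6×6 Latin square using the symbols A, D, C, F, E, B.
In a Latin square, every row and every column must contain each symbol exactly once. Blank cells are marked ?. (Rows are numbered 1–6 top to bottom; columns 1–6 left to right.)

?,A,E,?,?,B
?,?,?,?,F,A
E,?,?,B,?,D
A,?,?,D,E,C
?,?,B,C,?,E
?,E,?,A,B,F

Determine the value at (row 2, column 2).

C

Row 1, column 4: row 1 has {A, E, B} and column 4 has {A, D, C, B}, leaving only F.
Row 2, column 4: row 2 has {A, F} and column 4 has {A, D, C, F, B}, leaving only E.
Row 4, column 3: row 4 has {A, D, C, E} and column 3 has {E, B}, leaving only F.
Row 4, column 2: row 4 has {A, D, C, F, E} and column 2 has {A, E}, leaving only B.
Row 2, column 2 is narrowed to {D, C}.
If it were D, then row 5, column 2 would be left with no valid symbol.
So row 2, column 2 must be C.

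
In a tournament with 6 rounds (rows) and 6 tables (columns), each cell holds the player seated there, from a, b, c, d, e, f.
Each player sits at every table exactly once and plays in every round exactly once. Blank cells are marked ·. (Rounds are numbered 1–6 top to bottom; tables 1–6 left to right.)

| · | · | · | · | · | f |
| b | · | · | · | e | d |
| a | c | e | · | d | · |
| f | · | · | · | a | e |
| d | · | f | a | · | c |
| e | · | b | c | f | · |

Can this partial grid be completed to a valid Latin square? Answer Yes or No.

Round 1, table 1: round 1 has {f} and table 1 has {a, b, d, e, f}, so it must be c.
Round 1, table 5: round 1 has {c, f} and table 5 has {a, d, e, f}, so it must be b.
Now round 5, table 5: round 5 together with table 5 already contain {a, b, c, d, e, f} — every symbol — so nothing can go there. The grid has no valid completion.

No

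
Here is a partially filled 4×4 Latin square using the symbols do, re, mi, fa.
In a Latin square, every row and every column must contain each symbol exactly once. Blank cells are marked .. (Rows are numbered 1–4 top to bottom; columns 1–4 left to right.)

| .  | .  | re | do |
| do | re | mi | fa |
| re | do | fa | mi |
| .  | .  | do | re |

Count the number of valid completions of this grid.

Row 1, column 1: eliminating its row and column leaves {mi, fa}.
Row 1, column 2: eliminating its row and column leaves {mi, fa}.
Row 4, column 1: eliminating its row and column leaves {mi, fa}.
Row 4, column 2: eliminating its row and column leaves {mi, fa}.
Enumerating the assignments across these blanks that avoid any row or column repeat gives 2 completions.

2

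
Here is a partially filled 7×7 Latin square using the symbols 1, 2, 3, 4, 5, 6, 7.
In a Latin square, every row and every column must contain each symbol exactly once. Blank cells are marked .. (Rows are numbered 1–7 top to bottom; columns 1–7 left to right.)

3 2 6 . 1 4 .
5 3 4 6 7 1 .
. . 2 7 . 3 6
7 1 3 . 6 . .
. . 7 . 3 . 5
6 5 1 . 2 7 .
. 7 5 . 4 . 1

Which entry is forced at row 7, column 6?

Row 1, column 4: row 1 has {1, 2, 3, 4, 6} and column 4 has {6, 7}, leaving only 5.
Row 1, column 7: row 1 has {1, 2, 3, 4, 5, 6} and column 7 has {1, 5, 6}, leaving only 7.
Row 2, column 7: row 2 has {1, 3, 4, 5, 6, 7} and column 7 has {1, 5, 6, 7}, leaving only 2.
Row 3, column 2: row 3 has {2, 3, 6, 7} and column 2 has {1, 2, 3, 5, 7}, leaving only 4.
Row 3, column 1: row 3 has {2, 3, 4, 6, 7} and column 1 has {3, 5, 6, 7}, leaving only 1.
Row 3, column 5: row 3 has {1, 2, 3, 4, 6, 7} and column 5 has {1, 2, 3, 4, 6, 7}, leaving only 5.
Row 4, column 7: row 4 has {1, 3, 6, 7} and column 7 has {1, 2, 5, 6, 7}, leaving only 4.
Row 4, column 4: row 4 has {1, 3, 4, 6, 7} and column 4 has {5, 6, 7}, leaving only 2.
Row 4, column 6: row 4 has {1, 2, 3, 4, 6, 7} and column 6 has {1, 3, 4, 7}, leaving only 5.
Row 5, column 2: row 5 has {3, 5, 7} and column 2 has {1, 2, 3, 4, 5, 7}, leaving only 6.
Row 5, column 6: row 5 has {3, 5, 6, 7} and column 6 has {1, 3, 4, 5, 7}, leaving only 2.
Row 7 already has {1, 4, 5, 7} and column 6 already has {1, 2, 3, 4, 5, 7}, so row 7, column 6 must be 6.

6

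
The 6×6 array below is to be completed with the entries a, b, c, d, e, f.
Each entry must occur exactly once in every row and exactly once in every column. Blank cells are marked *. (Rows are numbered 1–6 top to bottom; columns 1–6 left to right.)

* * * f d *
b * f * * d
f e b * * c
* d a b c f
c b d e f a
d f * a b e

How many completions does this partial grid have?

1

Row 1, column 1: eliminating its row and column leaves {a, e}.
Row 1, column 2: eliminating its row and column leaves {a, c}.
Row 1, column 3: eliminating its row and column leaves {c, e}.
Row 1, column 6: eliminating its row and column leaves {b}.
Row 2, column 2: eliminating its row and column leaves {a, c}.
Row 2, column 4: eliminating its row and column leaves {c}.
Row 2, column 5: eliminating its row and column leaves {a, e}.
Row 3, column 4: eliminating its row and column leaves {d}.
Row 3, column 5: eliminating its row and column leaves {a}.
Row 4, column 1: eliminating its row and column leaves {e}.
Row 6, column 3: eliminating its row and column leaves {c}.
Only one assignment across all blanks avoids any row or column repeat, giving 1 completion.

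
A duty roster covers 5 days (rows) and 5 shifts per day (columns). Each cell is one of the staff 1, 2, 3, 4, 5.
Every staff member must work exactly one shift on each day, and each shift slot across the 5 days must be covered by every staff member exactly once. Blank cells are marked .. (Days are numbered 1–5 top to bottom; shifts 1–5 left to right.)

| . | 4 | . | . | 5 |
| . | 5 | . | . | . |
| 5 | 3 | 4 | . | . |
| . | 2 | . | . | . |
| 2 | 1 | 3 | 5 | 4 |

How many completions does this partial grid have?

5

Day 1, shift 1: eliminating its day and shift leaves {1, 3}.
Day 1, shift 3: eliminating its day and shift leaves {1, 2}.
Day 1, shift 4: eliminating its day and shift leaves {1, 2, 3}.
Day 2, shift 1: eliminating its day and shift leaves {1, 3, 4}.
Day 2, shift 3: eliminating its day and shift leaves {1, 2}.
Day 2, shift 4: eliminating its day and shift leaves {1, 2, 3, 4}.
Day 2, shift 5: eliminating its day and shift leaves {1, 2, 3}.
Day 3, shift 4: eliminating its day and shift leaves {1, 2}.
Day 3, shift 5: eliminating its day and shift leaves {1, 2}.
Day 4, shift 1: eliminating its day and shift leaves {1, 3, 4}.
Day 4, shift 3: eliminating its day and shift leaves {1, 5}.
Day 4, shift 4: eliminating its day and shift leaves {1, 3, 4}.
Day 4, shift 5: eliminating its day and shift leaves {1, 3}.
Enumerating the assignments across these blanks that avoid any day or shift repeat gives 5 completions.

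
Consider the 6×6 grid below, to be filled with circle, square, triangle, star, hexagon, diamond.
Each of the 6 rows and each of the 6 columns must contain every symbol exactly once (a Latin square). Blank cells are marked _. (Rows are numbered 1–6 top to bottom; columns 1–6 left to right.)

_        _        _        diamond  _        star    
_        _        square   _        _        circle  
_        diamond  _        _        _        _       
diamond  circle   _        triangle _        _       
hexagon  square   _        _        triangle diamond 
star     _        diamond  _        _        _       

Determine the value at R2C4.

Row 2, column 1: row 2 has {circle, square} and column 1 has {star, hexagon, diamond}, leaving only triangle.
Row 2, column 4 is narrowed to {star, hexagon}.
If it were star, then row 6, column 2 would be left with no valid symbol.
So row 2, column 4 must be hexagon.

hexagon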